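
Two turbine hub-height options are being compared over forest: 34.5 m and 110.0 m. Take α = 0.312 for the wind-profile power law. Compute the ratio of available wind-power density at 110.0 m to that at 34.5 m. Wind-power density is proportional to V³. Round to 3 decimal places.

Speed ratio: V_B/V_A = (z_B/z_A)^α = (110.0/34.5)^0.312 = (3.1884)^0.312 = 1.43587
Power-density ratio: P_B/P_A = (V_B/V_A)³ = (1.43587)³ = 2.96036

2.960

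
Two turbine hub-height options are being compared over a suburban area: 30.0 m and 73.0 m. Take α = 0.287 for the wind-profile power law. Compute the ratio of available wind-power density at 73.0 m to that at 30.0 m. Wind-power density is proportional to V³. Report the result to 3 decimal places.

2.150

Speed ratio: V_B/V_A = (z_B/z_A)^α = (73.0/30.0)^0.287 = (2.4333)^0.287 = 1.29074
Power-density ratio: P_B/P_A = (V_B/V_A)³ = (1.29074)³ = 2.15040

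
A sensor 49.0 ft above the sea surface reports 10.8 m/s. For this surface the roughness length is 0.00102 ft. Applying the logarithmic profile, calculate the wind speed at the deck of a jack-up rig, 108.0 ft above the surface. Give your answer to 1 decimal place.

11.6 m/s

Log law: V(z) ∝ ln(z/z₀), so V₂/V₁ = ln(z₂/z₀) / ln(z₁/z₀).
ln(108.0/0.00102) = 11.5701, ln(49.0/0.00102) = 10.7798
V₂ = 10.8 × 11.5701/10.7798 = 10.8 × 1.0733 = 11.5918 m/s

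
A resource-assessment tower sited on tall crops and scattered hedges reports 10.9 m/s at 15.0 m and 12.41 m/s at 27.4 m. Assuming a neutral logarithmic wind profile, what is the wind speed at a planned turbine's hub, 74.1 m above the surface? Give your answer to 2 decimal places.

Log law: V ∝ ln(z/z₀). From the pair, with r = V₁/V₂ = 0.87832,
ln z₀ = (ln z₁ − r·ln z₂)/(1 − r) = (2.7081 − 0.87832×3.3105)/0.12168 = -1.6411 → z₀ = 0.1938 m
V₃ = V₁ · ln(z₃/z₀)/ln(z₁/z₀) = 10.9 × 5.9465/4.3491 = 14.9034 m/s

14.90 m/s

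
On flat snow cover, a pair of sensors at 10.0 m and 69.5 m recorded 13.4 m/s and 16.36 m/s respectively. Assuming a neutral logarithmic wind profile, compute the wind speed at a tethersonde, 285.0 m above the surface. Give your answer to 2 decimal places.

18.51 m/s

Log law: V ∝ ln(z/z₀). From the pair, with r = V₁/V₂ = 0.81907,
ln z₀ = (ln z₁ − r·ln z₂)/(1 − r) = (2.3026 − 0.81907×4.2413)/0.18093 = -6.4742 → z₀ = 0.001543 m
V₃ = V₁ · ln(z₃/z₀)/ln(z₁/z₀) = 13.4 × 12.1266/8.7767 = 18.5145 m/s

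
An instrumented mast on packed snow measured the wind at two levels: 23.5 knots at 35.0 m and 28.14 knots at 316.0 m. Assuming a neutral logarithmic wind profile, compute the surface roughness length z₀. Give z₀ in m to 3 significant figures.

Log law: V(z) ∝ ln(z/z₀). With r = V₁/V₂ = 23.5/28.14 = 0.83511,
r · ln(z₂/z₀) = ln(z₁/z₀) ⇒ ln z₀ = (ln z₁ − r·ln z₂)/(1 − r)
ln z₀ = (3.55535 − 0.83511×5.75574) / 0.16489 = -7.5889
z₀ = exp(-7.5889) = 0.0005060 m

z₀ ≈ 0.000506 m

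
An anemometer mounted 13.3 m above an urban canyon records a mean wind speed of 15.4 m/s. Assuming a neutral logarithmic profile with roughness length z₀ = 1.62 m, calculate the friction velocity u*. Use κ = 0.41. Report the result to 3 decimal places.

Log law: V(z) = (u*/κ) · ln(z/z₀) ⇒ u* = κ · V / ln(z/z₀)
u* = 0.41 × 15.4 / ln(13.3/1.62) = 0.41 × 15.4 / 2.1053
   = 6.3140 / 2.1053 = 2.9990 m/s

u* ≈ 2.999 m/s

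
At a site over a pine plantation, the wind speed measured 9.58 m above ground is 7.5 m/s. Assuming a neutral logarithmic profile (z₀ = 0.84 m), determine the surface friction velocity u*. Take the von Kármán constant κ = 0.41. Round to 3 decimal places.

u* ≈ 1.263 m/s

Log law: V(z) = (u*/κ) · ln(z/z₀) ⇒ u* = κ · V / ln(z/z₀)
u* = 0.41 × 7.5 / ln(9.58/0.84) = 0.41 × 7.5 / 2.4340
   = 3.0750 / 2.4340 = 1.2633 m/s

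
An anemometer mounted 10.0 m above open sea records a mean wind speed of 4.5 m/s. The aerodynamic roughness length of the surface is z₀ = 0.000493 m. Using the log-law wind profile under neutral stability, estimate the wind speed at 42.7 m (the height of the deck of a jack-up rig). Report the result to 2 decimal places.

Log law: V(z) ∝ ln(z/z₀), so V₂/V₁ = ln(z₂/z₀) / ln(z₁/z₀).
ln(42.7/0.000493) = 11.3692, ln(10.0/0.000493) = 9.9176
V₂ = 4.5 × 11.3692/9.9176 = 4.5 × 1.1464 = 5.1587 m/s

5.16 m/s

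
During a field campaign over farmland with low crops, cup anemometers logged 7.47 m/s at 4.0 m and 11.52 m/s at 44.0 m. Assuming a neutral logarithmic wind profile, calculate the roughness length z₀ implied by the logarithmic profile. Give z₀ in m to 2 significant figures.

z₀ ≈ 0.048 m

Log law: V(z) ∝ ln(z/z₀). With r = V₁/V₂ = 7.47/11.52 = 0.64844,
r · ln(z₂/z₀) = ln(z₁/z₀) ⇒ ln z₀ = (ln z₁ − r·ln z₂)/(1 − r)
ln z₀ = (1.38629 − 0.64844×3.78419) / 0.35156 = -3.0365
z₀ = exp(-3.0365) = 0.04800 m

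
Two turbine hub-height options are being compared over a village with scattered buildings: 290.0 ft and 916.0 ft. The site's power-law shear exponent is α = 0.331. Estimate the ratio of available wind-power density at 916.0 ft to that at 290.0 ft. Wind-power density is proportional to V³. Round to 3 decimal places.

3.133

Speed ratio: V_B/V_A = (z_B/z_A)^α = (916.0/290.0)^0.331 = (3.1586)^0.331 = 1.46330
Power-density ratio: P_B/P_A = (V_B/V_A)³ = (1.46330)³ = 3.13329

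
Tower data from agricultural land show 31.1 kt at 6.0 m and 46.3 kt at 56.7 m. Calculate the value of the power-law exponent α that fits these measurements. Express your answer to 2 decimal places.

Power law: V₂/V₁ = (z₂/z₁)^α ⇒ α = ln(V₂/V₁) / ln(z₂/z₁)
α = ln(46.3/31.1) / ln(56.7/6.0) = ln(1.4887) / ln(9.4500)
  = 0.39793 / 2.24601 = 0.17717

α ≈ 0.18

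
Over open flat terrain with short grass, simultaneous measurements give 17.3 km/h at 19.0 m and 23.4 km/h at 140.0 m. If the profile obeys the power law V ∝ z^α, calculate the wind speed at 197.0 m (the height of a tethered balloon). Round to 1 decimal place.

First find α: α = ln(V₂/V₁)/ln(z₂/z₁) = ln(23.4/17.3)/ln(140.0/19.0) = 0.30203/1.99720 = 0.1512
Extrapolate from 140.0 m to 197.0 m: V₃ = 23.4 × (197.0/140.0)^0.1512 = 23.4 × 1.0530 = 24.6404 km/h

24.6 km/h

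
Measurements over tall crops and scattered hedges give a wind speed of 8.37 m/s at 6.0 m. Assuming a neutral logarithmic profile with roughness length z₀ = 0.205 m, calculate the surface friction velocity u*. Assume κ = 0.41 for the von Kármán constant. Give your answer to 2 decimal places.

u* ≈ 1.02 m/s

Log law: V(z) = (u*/κ) · ln(z/z₀) ⇒ u* = κ · V / ln(z/z₀)
u* = 0.41 × 8.37 / ln(6.0/0.205) = 0.41 × 8.37 / 3.3765
   = 3.4317 / 3.3765 = 1.0163 m/s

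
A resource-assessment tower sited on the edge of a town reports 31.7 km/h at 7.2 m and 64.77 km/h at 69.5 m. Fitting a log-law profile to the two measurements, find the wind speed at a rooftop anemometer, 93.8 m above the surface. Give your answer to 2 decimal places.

Log law: V ∝ ln(z/z₀). From the pair, with r = V₁/V₂ = 0.48942,
ln z₀ = (ln z₁ − r·ln z₂)/(1 − r) = (1.9741 − 0.48942×4.2413)/0.51058 = -0.1992 → z₀ = 0.8194 m
V₃ = V₁ · ln(z₃/z₀)/ln(z₁/z₀) = 31.7 × 4.7404/2.1733 = 69.1434 km/h

69.14 km/h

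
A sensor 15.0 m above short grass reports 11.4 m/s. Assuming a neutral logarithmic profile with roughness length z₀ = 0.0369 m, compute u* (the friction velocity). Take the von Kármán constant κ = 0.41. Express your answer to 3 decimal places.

Log law: V(z) = (u*/κ) · ln(z/z₀) ⇒ u* = κ · V / ln(z/z₀)
u* = 0.41 × 11.4 / ln(15.0/0.0369) = 0.41 × 11.4 / 6.0076
   = 4.6740 / 6.0076 = 0.7780 m/s

u* ≈ 0.778 m/s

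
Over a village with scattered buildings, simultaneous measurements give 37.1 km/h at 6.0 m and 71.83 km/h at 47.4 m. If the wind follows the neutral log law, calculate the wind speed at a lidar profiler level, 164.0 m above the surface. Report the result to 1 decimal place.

Log law: V ∝ ln(z/z₀). From the pair, with r = V₁/V₂ = 0.51650,
ln z₀ = (ln z₁ − r·ln z₂)/(1 − r) = (1.7918 − 0.51650×3.8586)/0.48350 = -0.4161 → z₀ = 0.6596 m
V₃ = V₁ · ln(z₃/z₀)/ln(z₁/z₀) = 37.1 × 5.5160/2.2079 = 92.6869 km/h

92.7 km/h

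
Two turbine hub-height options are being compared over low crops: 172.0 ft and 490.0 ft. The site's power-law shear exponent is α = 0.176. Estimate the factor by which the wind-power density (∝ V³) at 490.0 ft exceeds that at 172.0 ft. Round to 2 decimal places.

1.74

Speed ratio: V_B/V_A = (z_B/z_A)^α = (490.0/172.0)^0.176 = (2.8488)^0.176 = 1.20232
Power-density ratio: P_B/P_A = (V_B/V_A)³ = (1.20232)³ = 1.73806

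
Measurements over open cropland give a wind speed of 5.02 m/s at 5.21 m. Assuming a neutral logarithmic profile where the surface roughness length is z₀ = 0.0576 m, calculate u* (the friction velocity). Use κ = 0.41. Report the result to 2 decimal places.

u* ≈ 0.46 m/s

Log law: V(z) = (u*/κ) · ln(z/z₀) ⇒ u* = κ · V / ln(z/z₀)
u* = 0.41 × 5.02 / ln(5.21/0.0576) = 0.41 × 5.02 / 4.5048
   = 2.0582 / 4.5048 = 0.4569 m/s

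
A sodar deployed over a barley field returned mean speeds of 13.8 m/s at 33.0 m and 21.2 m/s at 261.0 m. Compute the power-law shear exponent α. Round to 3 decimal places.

α ≈ 0.208

Power law: V₂/V₁ = (z₂/z₁)^α ⇒ α = ln(V₂/V₁) / ln(z₂/z₁)
α = ln(21.2/13.8) / ln(261.0/33.0) = ln(1.5362) / ln(7.9091)
  = 0.42933 / 2.06801 = 0.20761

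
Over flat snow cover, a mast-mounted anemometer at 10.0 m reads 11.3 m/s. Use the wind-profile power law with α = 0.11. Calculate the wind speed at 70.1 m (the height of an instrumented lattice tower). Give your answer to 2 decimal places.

Power-law profile: V₂ = V₁ · (z₂/z₁)^α
V₂ = 11.3 × (70.1/10.0)^0.11 = 11.3 × (7.0100)^0.11
    = 11.3 × 1.2389 = 13.9993 m/s

14.00 m/s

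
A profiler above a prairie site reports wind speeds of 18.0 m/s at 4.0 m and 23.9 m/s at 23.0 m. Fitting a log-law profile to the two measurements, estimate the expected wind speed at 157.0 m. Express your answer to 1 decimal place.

30.4 m/s

Log law: V ∝ ln(z/z₀). From the pair, with r = V₁/V₂ = 0.75314,
ln z₀ = (ln z₁ − r·ln z₂)/(1 − r) = (1.3863 − 0.75314×3.1355)/0.24686 = -3.9502 → z₀ = 0.01925 m
V₃ = V₁ · ln(z₃/z₀)/ln(z₁/z₀) = 18.0 × 9.0065/5.3365 = 30.3786 m/s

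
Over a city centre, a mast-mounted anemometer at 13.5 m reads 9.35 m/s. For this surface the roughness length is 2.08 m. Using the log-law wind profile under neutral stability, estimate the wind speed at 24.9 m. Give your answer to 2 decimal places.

Log law: V(z) ∝ ln(z/z₀), so V₂/V₁ = ln(z₂/z₀) / ln(z₁/z₀).
ln(24.9/2.08) = 2.4825, ln(13.5/2.08) = 1.8703
V₂ = 9.35 × 2.4825/1.8703 = 9.35 × 1.3273 = 12.4104 m/s

12.41 m/s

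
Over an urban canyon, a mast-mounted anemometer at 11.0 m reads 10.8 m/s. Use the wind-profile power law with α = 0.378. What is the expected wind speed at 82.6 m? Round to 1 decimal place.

23.1 m/s

Power-law profile: V₂ = V₁ · (z₂/z₁)^α
V₂ = 10.8 × (82.6/11.0)^0.378 = 10.8 × (7.5091)^0.378
    = 10.8 × 2.1428 = 23.1417 m/s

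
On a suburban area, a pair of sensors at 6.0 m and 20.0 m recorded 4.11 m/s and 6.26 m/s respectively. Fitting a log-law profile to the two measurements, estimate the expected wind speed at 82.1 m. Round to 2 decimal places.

Log law: V ∝ ln(z/z₀). From the pair, with r = V₁/V₂ = 0.65655,
ln z₀ = (ln z₁ − r·ln z₂)/(1 − r) = (1.7918 − 0.65655×2.9957)/0.34345 = -0.5098 → z₀ = 0.6006 m
V₃ = V₁ · ln(z₃/z₀)/ln(z₁/z₀) = 4.11 × 4.9177/2.3015 = 8.7819 m/s

8.78 m/s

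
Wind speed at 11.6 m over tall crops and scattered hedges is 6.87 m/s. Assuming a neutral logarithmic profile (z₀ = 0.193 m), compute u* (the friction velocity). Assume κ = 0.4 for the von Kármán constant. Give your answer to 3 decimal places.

u* ≈ 0.671 m/s

Log law: V(z) = (u*/κ) · ln(z/z₀) ⇒ u* = κ · V / ln(z/z₀)
u* = 0.4 × 6.87 / ln(11.6/0.193) = 0.4 × 6.87 / 4.0961
   = 2.7480 / 4.0961 = 0.6709 m/s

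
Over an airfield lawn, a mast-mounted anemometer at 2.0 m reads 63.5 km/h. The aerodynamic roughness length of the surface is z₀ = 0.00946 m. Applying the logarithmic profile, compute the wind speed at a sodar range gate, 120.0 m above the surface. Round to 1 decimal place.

Log law: V(z) ∝ ln(z/z₀), so V₂/V₁ = ln(z₂/z₀) / ln(z₁/z₀).
ln(120.0/0.00946) = 9.4482, ln(2.0/0.00946) = 5.3538
V₂ = 63.5 × 9.4482/5.3538 = 63.5 × 1.7648 = 112.0617 km/h

112.1 km/h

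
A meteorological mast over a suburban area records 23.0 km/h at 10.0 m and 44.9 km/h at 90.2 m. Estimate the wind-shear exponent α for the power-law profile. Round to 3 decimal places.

Power law: V₂/V₁ = (z₂/z₁)^α ⇒ α = ln(V₂/V₁) / ln(z₂/z₁)
α = ln(44.9/23.0) / ln(90.2/10.0) = ln(1.9522) / ln(9.0200)
  = 0.66894 / 2.19944 = 0.30414

α ≈ 0.304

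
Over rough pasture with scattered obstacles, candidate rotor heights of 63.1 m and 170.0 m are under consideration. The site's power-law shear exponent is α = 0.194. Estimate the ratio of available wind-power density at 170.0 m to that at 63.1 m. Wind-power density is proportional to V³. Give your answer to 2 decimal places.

1.78

Speed ratio: V_B/V_A = (z_B/z_A)^α = (170.0/63.1)^0.194 = (2.6941)^0.194 = 1.21200
Power-density ratio: P_B/P_A = (V_B/V_A)³ = (1.21200)³ = 1.78035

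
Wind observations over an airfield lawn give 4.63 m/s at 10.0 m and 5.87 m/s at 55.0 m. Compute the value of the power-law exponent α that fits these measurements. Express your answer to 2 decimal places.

Power law: V₂/V₁ = (z₂/z₁)^α ⇒ α = ln(V₂/V₁) / ln(z₂/z₁)
α = ln(5.87/4.63) / ln(55.0/10.0) = ln(1.2678) / ln(5.5000)
  = 0.23730 / 1.70475 = 0.13920

α ≈ 0.14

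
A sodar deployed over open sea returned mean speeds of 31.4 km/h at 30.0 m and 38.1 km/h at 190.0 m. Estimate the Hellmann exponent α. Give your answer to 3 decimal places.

Power law: V₂/V₁ = (z₂/z₁)^α ⇒ α = ln(V₂/V₁) / ln(z₂/z₁)
α = ln(38.1/31.4) / ln(190.0/30.0) = ln(1.2134) / ln(6.3333)
  = 0.19341 / 1.84583 = 0.10478

α ≈ 0.105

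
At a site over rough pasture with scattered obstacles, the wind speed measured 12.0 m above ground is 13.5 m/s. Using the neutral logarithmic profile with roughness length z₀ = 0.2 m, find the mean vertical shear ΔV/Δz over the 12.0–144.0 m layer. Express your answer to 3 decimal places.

Log law: V₂ = V₁ · ln(z₂/z₀)/ln(z₁/z₀) = 13.5 × 6.5793/4.0943 = 21.6933 m/s
ΔV/Δz = (21.6933 − 13.5)/(144.0 − 12.0) = 8.1933/132.0000 = 0.06207 m/s/m

0.062 m/s/m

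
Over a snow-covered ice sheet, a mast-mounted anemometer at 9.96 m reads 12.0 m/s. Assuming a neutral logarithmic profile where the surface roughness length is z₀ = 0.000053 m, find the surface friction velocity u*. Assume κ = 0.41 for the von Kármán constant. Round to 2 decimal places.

u* ≈ 0.41 m/s

Log law: V(z) = (u*/κ) · ln(z/z₀) ⇒ u* = κ · V / ln(z/z₀)
u* = 0.41 × 12.0 / ln(9.96/0.000053) = 0.41 × 12.0 / 12.1438
   = 4.9200 / 12.1438 = 0.4051 m/s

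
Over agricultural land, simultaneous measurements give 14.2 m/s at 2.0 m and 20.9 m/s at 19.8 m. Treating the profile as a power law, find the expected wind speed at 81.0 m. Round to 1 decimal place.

26.5 m/s

First find α: α = ln(V₂/V₁)/ln(z₂/z₁) = ln(20.9/14.2)/ln(19.8/2.0) = 0.38651/2.29253 = 0.1686
Extrapolate from 19.8 m to 81.0 m: V₃ = 20.9 × (81.0/19.8)^0.1686 = 20.9 × 1.2681 = 26.5030 m/s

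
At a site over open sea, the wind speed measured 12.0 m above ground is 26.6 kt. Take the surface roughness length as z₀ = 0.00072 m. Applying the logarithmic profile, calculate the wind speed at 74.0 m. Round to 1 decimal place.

31.6 kt

Log law: V(z) ∝ ln(z/z₀), so V₂/V₁ = ln(z₂/z₀) / ln(z₁/z₀).
ln(74.0/0.00072) = 11.5403, ln(12.0/0.00072) = 9.7212
V₂ = 26.6 × 11.5403/9.7212 = 26.6 × 1.1871 = 31.5778 kt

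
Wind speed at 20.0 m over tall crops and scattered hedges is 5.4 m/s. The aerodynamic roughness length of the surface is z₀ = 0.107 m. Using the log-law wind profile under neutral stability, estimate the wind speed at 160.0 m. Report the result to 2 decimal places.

Log law: V(z) ∝ ln(z/z₀), so V₂/V₁ = ln(z₂/z₀) / ln(z₁/z₀).
ln(160.0/0.107) = 7.3101, ln(20.0/0.107) = 5.2307
V₂ = 5.4 × 7.3101/5.2307 = 5.4 × 1.3975 = 7.5468 m/s

7.55 m/s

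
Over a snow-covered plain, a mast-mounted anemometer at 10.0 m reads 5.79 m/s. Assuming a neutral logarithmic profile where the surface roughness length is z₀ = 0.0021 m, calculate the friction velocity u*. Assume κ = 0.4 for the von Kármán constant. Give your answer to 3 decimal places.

u* ≈ 0.273 m/s

Log law: V(z) = (u*/κ) · ln(z/z₀) ⇒ u* = κ · V / ln(z/z₀)
u* = 0.4 × 5.79 / ln(10.0/0.0021) = 0.4 × 5.79 / 8.4684
   = 2.3160 / 8.4684 = 0.2735 m/s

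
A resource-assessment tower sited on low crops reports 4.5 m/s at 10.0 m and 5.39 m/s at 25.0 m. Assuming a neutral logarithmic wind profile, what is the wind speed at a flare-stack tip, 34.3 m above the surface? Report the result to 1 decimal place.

Log law: V ∝ ln(z/z₀). From the pair, with r = V₁/V₂ = 0.83488,
ln z₀ = (ln z₁ − r·ln z₂)/(1 − r) = (2.3026 − 0.83488×3.2189)/0.16512 = -2.3303 → z₀ = 0.09726 m
V₃ = V₁ · ln(z₃/z₀)/ln(z₁/z₀) = 4.5 × 5.8655/4.6329 = 5.6972 m/s

5.7 m/s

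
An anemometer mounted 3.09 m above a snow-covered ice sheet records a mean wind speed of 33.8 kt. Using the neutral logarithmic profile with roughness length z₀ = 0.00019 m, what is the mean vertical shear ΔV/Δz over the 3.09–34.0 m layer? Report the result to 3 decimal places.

Log law: V₂ = V₁ · ln(z₂/z₀)/ln(z₁/z₀) = 33.8 × 12.0948/9.6967 = 42.1595 kt
ΔV/Δz = (42.1595 − 33.8)/(34.0 − 3.09) = 8.3595/30.9100 = 0.27045 kt/m

0.270 kt/m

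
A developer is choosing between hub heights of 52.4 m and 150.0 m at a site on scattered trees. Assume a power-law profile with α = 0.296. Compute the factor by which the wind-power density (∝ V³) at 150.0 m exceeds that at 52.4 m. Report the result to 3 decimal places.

Speed ratio: V_B/V_A = (z_B/z_A)^α = (150.0/52.4)^0.296 = (2.8626)^0.296 = 1.36521
Power-density ratio: P_B/P_A = (V_B/V_A)³ = (1.36521)³ = 2.54450

2.545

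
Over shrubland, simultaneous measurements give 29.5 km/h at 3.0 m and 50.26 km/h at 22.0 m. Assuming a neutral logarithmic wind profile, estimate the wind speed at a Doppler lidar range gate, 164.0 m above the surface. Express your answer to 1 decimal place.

71.2 km/h

Log law: V ∝ ln(z/z₀). From the pair, with r = V₁/V₂ = 0.58695,
ln z₀ = (ln z₁ − r·ln z₂)/(1 − r) = (1.0986 − 0.58695×3.0910)/0.41305 = -1.7326 → z₀ = 0.1768 m
V₃ = V₁ · ln(z₃/z₀)/ln(z₁/z₀) = 29.5 × 6.8325/2.8312 = 71.1908 km/h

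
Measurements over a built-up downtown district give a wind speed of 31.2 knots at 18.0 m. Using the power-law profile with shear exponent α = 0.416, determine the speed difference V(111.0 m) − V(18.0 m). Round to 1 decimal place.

35.3 knots

Power law: V₂ = V₁ · (z₂/z₁)^α = 31.2 × (6.1667)^0.416 = 66.4991 knots
ΔV = 66.4991 − 31.2 = 35.2991 knots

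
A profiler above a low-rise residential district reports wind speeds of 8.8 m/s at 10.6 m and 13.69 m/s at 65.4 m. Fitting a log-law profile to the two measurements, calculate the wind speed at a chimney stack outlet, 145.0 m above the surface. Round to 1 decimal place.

15.8 m/s

Log law: V ∝ ln(z/z₀). From the pair, with r = V₁/V₂ = 0.64280,
ln z₀ = (ln z₁ − r·ln z₂)/(1 − r) = (2.3609 − 0.64280×4.1805)/0.35720 = -0.9138 → z₀ = 0.4010 m
V₃ = V₁ · ln(z₃/z₀)/ln(z₁/z₀) = 8.8 × 5.8905/3.2747 = 15.8297 m/s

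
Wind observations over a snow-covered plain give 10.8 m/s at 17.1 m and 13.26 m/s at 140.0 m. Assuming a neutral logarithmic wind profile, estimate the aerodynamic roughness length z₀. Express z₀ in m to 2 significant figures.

z₀ ≈ 0.0017 m

Log law: V(z) ∝ ln(z/z₀). With r = V₁/V₂ = 10.8/13.26 = 0.81448,
r · ln(z₂/z₀) = ln(z₁/z₀) ⇒ ln z₀ = (ln z₁ − r·ln z₂)/(1 − r)
ln z₀ = (2.83908 − 0.81448×4.94164) / 0.18552 = -6.3917
z₀ = exp(-6.3917) = 0.001675 m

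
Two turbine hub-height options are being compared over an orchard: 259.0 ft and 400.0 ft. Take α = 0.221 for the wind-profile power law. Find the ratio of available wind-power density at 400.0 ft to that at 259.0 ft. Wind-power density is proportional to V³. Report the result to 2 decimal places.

1.33

Speed ratio: V_B/V_A = (z_B/z_A)^α = (400.0/259.0)^0.221 = (1.5444)^0.221 = 1.10082
Power-density ratio: P_B/P_A = (V_B/V_A)³ = (1.10082)³ = 1.33398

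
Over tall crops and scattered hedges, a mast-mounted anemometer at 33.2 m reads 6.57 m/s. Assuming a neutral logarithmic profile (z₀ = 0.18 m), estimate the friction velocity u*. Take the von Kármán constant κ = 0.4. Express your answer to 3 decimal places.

u* ≈ 0.504 m/s

Log law: V(z) = (u*/κ) · ln(z/z₀) ⇒ u* = κ · V / ln(z/z₀)
u* = 0.4 × 6.57 / ln(33.2/0.18) = 0.4 × 6.57 / 5.2173
   = 2.6280 / 5.2173 = 0.5037 m/s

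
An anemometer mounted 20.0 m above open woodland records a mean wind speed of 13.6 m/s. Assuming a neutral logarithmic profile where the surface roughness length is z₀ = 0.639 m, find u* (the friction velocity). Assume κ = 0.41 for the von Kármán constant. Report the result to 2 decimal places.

Log law: V(z) = (u*/κ) · ln(z/z₀) ⇒ u* = κ · V / ln(z/z₀)
u* = 0.41 × 13.6 / ln(20.0/0.639) = 0.41 × 13.6 / 3.4436
   = 5.5760 / 3.4436 = 1.6192 m/s

u* ≈ 1.62 m/s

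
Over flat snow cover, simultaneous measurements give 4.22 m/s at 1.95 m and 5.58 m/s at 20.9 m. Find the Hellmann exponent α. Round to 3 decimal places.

Power law: V₂/V₁ = (z₂/z₁)^α ⇒ α = ln(V₂/V₁) / ln(z₂/z₁)
α = ln(5.58/4.22) / ln(20.9/1.95) = ln(1.3223) / ln(10.7179)
  = 0.27935 / 2.37192 = 0.11778

α ≈ 0.118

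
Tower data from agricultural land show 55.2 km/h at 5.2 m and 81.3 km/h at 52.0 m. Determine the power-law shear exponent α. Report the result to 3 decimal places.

Power law: V₂/V₁ = (z₂/z₁)^α ⇒ α = ln(V₂/V₁) / ln(z₂/z₁)
α = ln(81.3/55.2) / ln(52.0/5.2) = ln(1.4728) / ln(10.0000)
  = 0.38718 / 2.30259 = 0.16815

α ≈ 0.168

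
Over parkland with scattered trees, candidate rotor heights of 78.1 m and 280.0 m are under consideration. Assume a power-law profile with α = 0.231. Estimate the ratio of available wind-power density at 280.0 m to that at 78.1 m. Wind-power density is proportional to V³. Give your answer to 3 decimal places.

2.423

Speed ratio: V_B/V_A = (z_B/z_A)^α = (280.0/78.1)^0.231 = (3.5851)^0.231 = 1.34305
Power-density ratio: P_B/P_A = (V_B/V_A)³ = (1.34305)³ = 2.42255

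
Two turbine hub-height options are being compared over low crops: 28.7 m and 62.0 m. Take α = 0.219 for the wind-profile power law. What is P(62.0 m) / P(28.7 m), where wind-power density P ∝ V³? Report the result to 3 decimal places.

1.659

Speed ratio: V_B/V_A = (z_B/z_A)^α = (62.0/28.7)^0.219 = (2.1603)^0.219 = 1.18374
Power-density ratio: P_B/P_A = (V_B/V_A)³ = (1.18374)³ = 1.65872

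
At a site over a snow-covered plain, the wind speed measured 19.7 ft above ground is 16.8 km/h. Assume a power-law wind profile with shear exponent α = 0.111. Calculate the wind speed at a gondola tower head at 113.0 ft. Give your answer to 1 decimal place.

20.4 km/h

Power-law profile: V₂ = V₁ · (z₂/z₁)^α
V₂ = 16.8 × (113.0/19.7)^0.111 = 16.8 × (5.7360)^0.111
    = 16.8 × 1.2140 = 20.3946 km/h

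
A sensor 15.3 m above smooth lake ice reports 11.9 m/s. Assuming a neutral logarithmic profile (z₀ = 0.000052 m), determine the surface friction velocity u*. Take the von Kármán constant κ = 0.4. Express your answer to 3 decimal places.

Log law: V(z) = (u*/κ) · ln(z/z₀) ⇒ u* = κ · V / ln(z/z₀)
u* = 0.4 × 11.9 / ln(15.3/0.000052) = 0.4 × 11.9 / 12.5921
   = 4.7600 / 12.5921 = 0.3780 m/s

u* ≈ 0.378 m/s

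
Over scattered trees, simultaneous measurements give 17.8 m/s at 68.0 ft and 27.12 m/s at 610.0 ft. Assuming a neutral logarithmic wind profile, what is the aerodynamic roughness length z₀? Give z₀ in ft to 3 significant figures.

z₀ ≈ 1.03 ft

Log law: V(z) ∝ ln(z/z₀). With r = V₁/V₂ = 17.8/27.12 = 0.65634,
r · ln(z₂/z₀) = ln(z₁/z₀) ⇒ ln z₀ = (ln z₁ − r·ln z₂)/(1 − r)
ln z₀ = (4.21951 − 0.65634×6.41346) / 0.34366 = 0.0293
z₀ = exp(0.0293) = 1.030 ft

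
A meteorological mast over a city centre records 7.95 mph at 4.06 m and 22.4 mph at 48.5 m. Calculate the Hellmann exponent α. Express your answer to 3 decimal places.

Power law: V₂/V₁ = (z₂/z₁)^α ⇒ α = ln(V₂/V₁) / ln(z₂/z₁)
α = ln(22.4/7.95) / ln(48.5/4.06) = ln(2.8176) / ln(11.9458)
  = 1.03589 / 2.48038 = 0.41763

α ≈ 0.418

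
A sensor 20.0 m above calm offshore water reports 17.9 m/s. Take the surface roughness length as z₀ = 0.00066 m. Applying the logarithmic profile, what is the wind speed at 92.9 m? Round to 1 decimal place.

20.6 m/s

Log law: V(z) ∝ ln(z/z₀), so V₂/V₁ = ln(z₂/z₀) / ln(z₁/z₀).
ln(92.9/0.00066) = 11.8548, ln(20.0/0.00066) = 10.3190
V₂ = 17.9 × 11.8548/10.3190 = 17.9 × 1.1488 = 20.5641 m/s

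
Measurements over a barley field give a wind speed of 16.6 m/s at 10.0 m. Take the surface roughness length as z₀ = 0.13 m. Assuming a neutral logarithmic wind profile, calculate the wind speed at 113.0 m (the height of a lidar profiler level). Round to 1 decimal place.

Log law: V(z) ∝ ln(z/z₀), so V₂/V₁ = ln(z₂/z₀) / ln(z₁/z₀).
ln(113.0/0.13) = 6.7676, ln(10.0/0.13) = 4.3428
V₂ = 16.6 × 6.7676/4.3428 = 16.6 × 1.5583 = 25.8686 m/s

25.9 m/s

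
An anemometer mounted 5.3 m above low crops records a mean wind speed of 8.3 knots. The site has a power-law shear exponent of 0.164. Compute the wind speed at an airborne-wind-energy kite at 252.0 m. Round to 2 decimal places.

Power-law profile: V₂ = V₁ · (z₂/z₁)^α
V₂ = 8.3 × (252.0/5.3)^0.164 = 8.3 × (47.5472)^0.164
    = 8.3 × 1.8839 = 15.6360 knots

15.64 knots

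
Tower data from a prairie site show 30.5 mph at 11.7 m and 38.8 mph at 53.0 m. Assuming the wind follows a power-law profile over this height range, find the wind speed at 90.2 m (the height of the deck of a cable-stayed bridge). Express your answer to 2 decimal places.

42.23 mph

First find α: α = ln(V₂/V₁)/ln(z₂/z₁) = ln(38.8/30.5)/ln(53.0/11.7) = 0.24069/1.51070 = 0.1593
Extrapolate from 53.0 m to 90.2 m: V₃ = 38.8 × (90.2/53.0)^0.1593 = 38.8 × 1.0884 = 42.2304 mph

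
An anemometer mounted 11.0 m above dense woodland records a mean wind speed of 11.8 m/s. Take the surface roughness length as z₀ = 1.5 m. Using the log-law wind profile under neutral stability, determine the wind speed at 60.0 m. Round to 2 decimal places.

Log law: V(z) ∝ ln(z/z₀), so V₂/V₁ = ln(z₂/z₀) / ln(z₁/z₀).
ln(60.0/1.5) = 3.6889, ln(11.0/1.5) = 1.9924
V₂ = 11.8 × 3.6889/1.9924 = 11.8 × 1.8514 = 21.8471 m/s

21.85 m/s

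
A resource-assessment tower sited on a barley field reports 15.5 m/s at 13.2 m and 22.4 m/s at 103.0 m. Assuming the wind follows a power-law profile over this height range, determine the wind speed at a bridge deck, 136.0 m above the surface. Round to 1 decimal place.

23.5 m/s

First find α: α = ln(V₂/V₁)/ln(z₂/z₁) = ln(22.4/15.5)/ln(103.0/13.2) = 0.36822/2.05451 = 0.1792
Extrapolate from 103.0 m to 136.0 m: V₃ = 22.4 × (136.0/103.0)^0.1792 = 22.4 × 1.0511 = 23.5440 m/s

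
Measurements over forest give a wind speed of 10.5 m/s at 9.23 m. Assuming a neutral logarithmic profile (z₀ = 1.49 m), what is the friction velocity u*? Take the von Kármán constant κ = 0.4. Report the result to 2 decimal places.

Log law: V(z) = (u*/κ) · ln(z/z₀) ⇒ u* = κ · V / ln(z/z₀)
u* = 0.4 × 10.5 / ln(9.23/1.49) = 0.4 × 10.5 / 1.8237
   = 4.2000 / 1.8237 = 2.3030 m/s

u* ≈ 2.30 m/s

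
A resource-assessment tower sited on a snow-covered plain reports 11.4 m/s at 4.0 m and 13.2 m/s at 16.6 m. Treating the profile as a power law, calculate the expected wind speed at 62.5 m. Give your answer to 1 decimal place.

15.1 m/s

First find α: α = ln(V₂/V₁)/ln(z₂/z₁) = ln(13.2/11.4)/ln(16.6/4.0) = 0.14660/1.42311 = 0.1030
Extrapolate from 16.6 m to 62.5 m: V₃ = 13.2 × (62.5/16.6)^0.1030 = 13.2 × 1.1463 = 15.1317 m/s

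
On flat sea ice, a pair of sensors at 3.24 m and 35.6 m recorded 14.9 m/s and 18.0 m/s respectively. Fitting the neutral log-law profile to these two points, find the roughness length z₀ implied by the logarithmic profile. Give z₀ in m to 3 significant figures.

z₀ ≈ 0.0000322 m

Log law: V(z) ∝ ln(z/z₀). With r = V₁/V₂ = 14.9/18.0 = 0.82778,
r · ln(z₂/z₀) = ln(z₁/z₀) ⇒ ln z₀ = (ln z₁ − r·ln z₂)/(1 − r)
ln z₀ = (1.17557 − 0.82778×3.57235) / 0.17222 = -10.3444
z₀ = exp(-10.3444) = 0.00003217 m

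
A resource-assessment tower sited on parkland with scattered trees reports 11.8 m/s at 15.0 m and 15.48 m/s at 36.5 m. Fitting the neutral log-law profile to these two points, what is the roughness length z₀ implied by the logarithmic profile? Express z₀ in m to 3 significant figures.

Log law: V(z) ∝ ln(z/z₀). With r = V₁/V₂ = 11.8/15.48 = 0.76227,
r · ln(z₂/z₀) = ln(z₁/z₀) ⇒ ln z₀ = (ln z₁ − r·ln z₂)/(1 − r)
ln z₀ = (2.70805 − 0.76227×3.59731) / 0.23773 = -0.1434
z₀ = exp(-0.1434) = 0.8664 m

z₀ ≈ 0.866 m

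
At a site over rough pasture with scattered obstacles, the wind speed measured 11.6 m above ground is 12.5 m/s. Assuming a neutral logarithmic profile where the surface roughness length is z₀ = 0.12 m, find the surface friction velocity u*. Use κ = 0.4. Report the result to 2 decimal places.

u* ≈ 1.09 m/s

Log law: V(z) = (u*/κ) · ln(z/z₀) ⇒ u* = κ · V / ln(z/z₀)
u* = 0.4 × 12.5 / ln(11.6/0.12) = 0.4 × 12.5 / 4.5713
   = 5.0000 / 4.5713 = 1.0938 m/s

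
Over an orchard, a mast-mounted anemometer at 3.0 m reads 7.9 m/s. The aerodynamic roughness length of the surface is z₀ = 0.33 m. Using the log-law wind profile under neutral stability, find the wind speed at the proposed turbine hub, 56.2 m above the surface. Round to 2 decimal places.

Log law: V(z) ∝ ln(z/z₀), so V₂/V₁ = ln(z₂/z₀) / ln(z₁/z₀).
ln(56.2/0.33) = 5.1376, ln(3.0/0.33) = 2.2073
V₂ = 7.9 × 5.1376/2.2073 = 7.9 × 2.3276 = 18.3878 m/s

18.39 m/s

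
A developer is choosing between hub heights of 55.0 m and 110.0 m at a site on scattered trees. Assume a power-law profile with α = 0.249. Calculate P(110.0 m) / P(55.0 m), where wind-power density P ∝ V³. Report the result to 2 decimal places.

1.68

Speed ratio: V_B/V_A = (z_B/z_A)^α = (110.0/55.0)^0.249 = (2.0000)^0.249 = 1.18838
Power-density ratio: P_B/P_A = (V_B/V_A)³ = (1.18838)³ = 1.67830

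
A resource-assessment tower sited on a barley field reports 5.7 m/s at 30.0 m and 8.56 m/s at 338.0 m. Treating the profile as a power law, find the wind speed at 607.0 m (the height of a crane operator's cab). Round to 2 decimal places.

9.44 m/s

First find α: α = ln(V₂/V₁)/ln(z₂/z₁) = ln(8.56/5.7)/ln(338.0/30.0) = 0.40663/2.42185 = 0.1679
Extrapolate from 338.0 m to 607.0 m: V₃ = 8.56 × (607.0/338.0)^0.1679 = 8.56 × 1.1033 = 9.4442 m/s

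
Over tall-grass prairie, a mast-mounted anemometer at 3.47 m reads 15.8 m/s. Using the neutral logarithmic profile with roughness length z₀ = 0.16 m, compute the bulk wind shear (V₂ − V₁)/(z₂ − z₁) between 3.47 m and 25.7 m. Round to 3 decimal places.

0.463 m/s/m

Log law: V₂ = V₁ · ln(z₂/z₀)/ln(z₁/z₀) = 15.8 × 5.0791/3.0767 = 26.0826 m/s
ΔV/Δz = (26.0826 − 15.8)/(25.7 − 3.47) = 10.2826/22.2300 = 0.46256 m/s/m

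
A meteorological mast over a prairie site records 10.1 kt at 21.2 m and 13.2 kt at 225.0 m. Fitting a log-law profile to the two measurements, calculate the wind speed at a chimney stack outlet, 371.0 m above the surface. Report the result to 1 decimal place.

13.9 kt

Log law: V ∝ ln(z/z₀). From the pair, with r = V₁/V₂ = 0.76515,
ln z₀ = (ln z₁ − r·ln z₂)/(1 − r) = (3.0540 − 0.76515×5.4161)/0.23485 = -4.6419 → z₀ = 0.009640 m
V₃ = V₁ · ln(z₃/z₀)/ln(z₁/z₀) = 10.1 × 10.5581/7.6959 = 13.8563 kt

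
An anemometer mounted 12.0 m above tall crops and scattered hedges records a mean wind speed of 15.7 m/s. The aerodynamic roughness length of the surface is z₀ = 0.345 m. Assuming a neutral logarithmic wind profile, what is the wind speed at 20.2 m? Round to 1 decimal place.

Log law: V(z) ∝ ln(z/z₀), so V₂/V₁ = ln(z₂/z₀) / ln(z₁/z₀).
ln(20.2/0.345) = 4.0699, ln(12.0/0.345) = 3.5491
V₂ = 15.7 × 4.0699/3.5491 = 15.7 × 1.1467 = 18.0037 m/s

18.0 m/s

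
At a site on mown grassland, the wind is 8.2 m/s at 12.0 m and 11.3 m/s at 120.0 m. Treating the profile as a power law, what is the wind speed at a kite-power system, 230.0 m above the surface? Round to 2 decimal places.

12.37 m/s

First find α: α = ln(V₂/V₁)/ln(z₂/z₁) = ln(11.3/8.2)/ln(120.0/12.0) = 0.32067/2.30259 = 0.1393
Extrapolate from 120.0 m to 230.0 m: V₃ = 11.3 × (230.0/120.0)^0.1393 = 11.3 × 1.0948 = 12.3716 m/s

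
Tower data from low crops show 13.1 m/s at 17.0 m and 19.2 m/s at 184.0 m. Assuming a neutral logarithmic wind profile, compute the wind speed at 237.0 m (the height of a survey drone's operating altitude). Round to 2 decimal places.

19.85 m/s

Log law: V ∝ ln(z/z₀). From the pair, with r = V₁/V₂ = 0.68229,
ln z₀ = (ln z₁ − r·ln z₂)/(1 − r) = (2.8332 − 0.68229×5.2149)/0.31771 = -2.2816 → z₀ = 0.1021 m
V₃ = V₁ · ln(z₃/z₀)/ln(z₁/z₀) = 13.1 × 7.7497/5.1148 = 19.8483 m/s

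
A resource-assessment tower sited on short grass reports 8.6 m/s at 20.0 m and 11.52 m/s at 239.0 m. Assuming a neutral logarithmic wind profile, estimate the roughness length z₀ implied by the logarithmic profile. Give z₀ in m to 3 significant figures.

Log law: V(z) ∝ ln(z/z₀). With r = V₁/V₂ = 8.6/11.52 = 0.74653,
r · ln(z₂/z₀) = ln(z₁/z₀) ⇒ ln z₀ = (ln z₁ − r·ln z₂)/(1 − r)
ln z₀ = (2.99573 − 0.74653×5.47646) / 0.25347 = -4.3105
z₀ = exp(-4.3105) = 0.01343 m

z₀ ≈ 0.0134 m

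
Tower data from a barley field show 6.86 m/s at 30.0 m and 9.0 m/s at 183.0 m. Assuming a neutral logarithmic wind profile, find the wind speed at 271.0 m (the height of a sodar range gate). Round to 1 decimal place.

Log law: V ∝ ln(z/z₀). From the pair, with r = V₁/V₂ = 0.76222,
ln z₀ = (ln z₁ − r·ln z₂)/(1 − r) = (3.4012 − 0.76222×5.2095)/0.23778 = -2.3955 → z₀ = 0.09113 m
V₃ = V₁ · ln(z₃/z₀)/ln(z₁/z₀) = 6.86 × 7.9976/5.7967 = 9.4647 m/s

9.5 m/s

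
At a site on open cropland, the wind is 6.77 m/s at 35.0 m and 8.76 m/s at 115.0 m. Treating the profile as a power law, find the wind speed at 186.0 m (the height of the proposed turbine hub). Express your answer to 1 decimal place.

9.7 m/s

First find α: α = ln(V₂/V₁)/ln(z₂/z₁) = ln(8.76/6.77)/ln(115.0/35.0) = 0.25769/1.18958 = 0.2166
Extrapolate from 115.0 m to 186.0 m: V₃ = 8.76 × (186.0/115.0)^0.2166 = 8.76 × 1.1098 = 9.7216 m/s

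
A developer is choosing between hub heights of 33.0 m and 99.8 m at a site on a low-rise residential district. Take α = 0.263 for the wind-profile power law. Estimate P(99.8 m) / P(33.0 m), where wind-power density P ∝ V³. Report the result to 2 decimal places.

Speed ratio: V_B/V_A = (z_B/z_A)^α = (99.8/33.0)^0.263 = (3.0242)^0.263 = 1.33783
Power-density ratio: P_B/P_A = (V_B/V_A)³ = (1.33783)³ = 2.39445

2.39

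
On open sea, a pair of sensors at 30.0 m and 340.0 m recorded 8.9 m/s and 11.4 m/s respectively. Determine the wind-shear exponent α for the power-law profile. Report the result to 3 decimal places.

Power law: V₂/V₁ = (z₂/z₁)^α ⇒ α = ln(V₂/V₁) / ln(z₂/z₁)
α = ln(11.4/8.9) / ln(340.0/30.0) = ln(1.2809) / ln(11.3333)
  = 0.24756 / 2.42775 = 0.10197

α ≈ 0.102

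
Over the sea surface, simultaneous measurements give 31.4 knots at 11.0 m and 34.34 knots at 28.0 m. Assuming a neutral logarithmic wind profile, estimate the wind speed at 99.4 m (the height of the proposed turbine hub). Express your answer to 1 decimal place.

Log law: V ∝ ln(z/z₀). From the pair, with r = V₁/V₂ = 0.91439,
ln z₀ = (ln z₁ − r·ln z₂)/(1 − r) = (2.3979 − 0.91439×3.3322)/0.08561 = -7.5808 → z₀ = 0.0005102 m
V₃ = V₁ · ln(z₃/z₀)/ln(z₁/z₀) = 31.4 × 12.1799/9.9787 = 38.3267 knots

38.3 knots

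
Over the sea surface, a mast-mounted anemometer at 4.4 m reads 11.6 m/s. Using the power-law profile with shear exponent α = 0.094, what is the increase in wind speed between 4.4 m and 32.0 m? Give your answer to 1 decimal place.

2.4 m/s

Power law: V₂ = V₁ · (z₂/z₁)^α = 11.6 × (7.2727)^0.094 = 13.9784 m/s
ΔV = 13.9784 − 11.6 = 2.3784 m/s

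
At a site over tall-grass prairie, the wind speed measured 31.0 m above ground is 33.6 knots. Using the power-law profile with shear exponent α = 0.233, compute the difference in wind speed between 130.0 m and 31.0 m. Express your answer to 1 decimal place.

Power law: V₂ = V₁ · (z₂/z₁)^α = 33.6 × (4.1935)^0.233 = 46.9246 knots
ΔV = 46.9246 − 33.6 = 13.3246 knots

13.3 knots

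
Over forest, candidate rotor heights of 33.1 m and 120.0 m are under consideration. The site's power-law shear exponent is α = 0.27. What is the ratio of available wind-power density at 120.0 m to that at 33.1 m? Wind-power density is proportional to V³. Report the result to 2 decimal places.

Speed ratio: V_B/V_A = (z_B/z_A)^α = (120.0/33.1)^0.27 = (3.6254)^0.27 = 1.41588
Power-density ratio: P_B/P_A = (V_B/V_A)³ = (1.41588)³ = 2.83842

2.84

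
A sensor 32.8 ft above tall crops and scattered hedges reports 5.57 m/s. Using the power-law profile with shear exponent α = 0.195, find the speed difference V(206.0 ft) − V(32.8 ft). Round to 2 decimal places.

2.40 m/s

Power law: V₂ = V₁ · (z₂/z₁)^α = 5.57 × (6.2805)^0.195 = 7.9701 m/s
ΔV = 7.9701 − 5.57 = 2.4001 m/s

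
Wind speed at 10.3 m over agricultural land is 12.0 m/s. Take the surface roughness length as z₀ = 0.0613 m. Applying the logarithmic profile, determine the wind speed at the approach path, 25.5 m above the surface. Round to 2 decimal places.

Log law: V(z) ∝ ln(z/z₀), so V₂/V₁ = ln(z₂/z₀) / ln(z₁/z₀).
ln(25.5/0.0613) = 6.0307, ln(10.3/0.0613) = 5.1241
V₂ = 12.0 × 6.0307/5.1241 = 12.0 × 1.1769 = 14.1230 m/s

14.12 m/s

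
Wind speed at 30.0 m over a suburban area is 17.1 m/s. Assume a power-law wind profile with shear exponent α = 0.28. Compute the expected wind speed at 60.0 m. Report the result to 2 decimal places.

Power-law profile: V₂ = V₁ · (z₂/z₁)^α
V₂ = 17.1 × (60.0/30.0)^0.28 = 17.1 × (2.0000)^0.28
    = 17.1 × 1.2142 = 20.7627 m/s

20.76 m/s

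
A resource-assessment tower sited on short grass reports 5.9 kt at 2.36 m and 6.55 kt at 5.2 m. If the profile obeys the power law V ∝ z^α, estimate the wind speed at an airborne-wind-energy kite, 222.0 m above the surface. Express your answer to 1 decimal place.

10.8 kt

First find α: α = ln(V₂/V₁)/ln(z₂/z₁) = ln(6.55/5.9)/ln(5.2/2.36) = 0.10451/0.79000 = 0.1323
Extrapolate from 5.2 m to 222.0 m: V₃ = 6.55 × (222.0/5.2)^0.1323 = 6.55 × 1.6432 = 10.7629 kt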